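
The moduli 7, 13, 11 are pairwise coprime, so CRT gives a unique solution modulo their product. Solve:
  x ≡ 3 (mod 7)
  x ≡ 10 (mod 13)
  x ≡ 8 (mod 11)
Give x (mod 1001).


Moduli 7, 13, 11 are pairwise coprime; by CRT there is a unique solution modulo M = 7 · 13 · 11 = 1001.
Solve pairwise, accumulating the modulus:
  Start with x ≡ 3 (mod 7).
  Combine with x ≡ 10 (mod 13): since gcd(7, 13) = 1, we get a unique residue mod 91.
    Write x = 3 + 7·t and substitute into x ≡ 10 (mod 13): 7·t ≡ 10 − 3 = 7 (mod 13).
    The inverse of 7 mod 13 is 2 (since 7·2 = 14 = 1·13 + 1), so t ≡ 2·7 = 14 ≡ 1 (mod 13).
    Then x = 3 + 7·1 = 10, valid modulo lcm(7, 13) = 91: x ≡ 10 (mod 91).
  Combine with x ≡ 8 (mod 11): since gcd(91, 11) = 1, we get a unique residue mod 1001.
    Write x = 10 + 91·t and substitute into x ≡ 8 (mod 11): 91·t ≡ 8 − 10 = -2 (mod 11).
    Reduce coefficients mod 11: 3·t ≡ 9 (mod 11).
    The inverse of 3 mod 11 is 4 (since 3·4 = 12 = 1·11 + 1), so t ≡ 4·9 = 36 ≡ 3 (mod 11).
    Then x = 10 + 91·3 = 283, valid modulo lcm(91, 11) = 1001: x ≡ 283 (mod 1001).
Verify: 283 mod 7 = 3 ✓, 283 mod 13 = 10 ✓, 283 mod 11 = 8 ✓.

x ≡ 283 (mod 1001).


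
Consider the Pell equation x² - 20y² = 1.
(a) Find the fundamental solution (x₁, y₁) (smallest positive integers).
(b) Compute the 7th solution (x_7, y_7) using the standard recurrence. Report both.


Step 1: Find the fundamental solution (x₁, y₁) of x² - 20y² = 1.
  Expand √20 as a continued fraction. a₀ = ⌊√20⌋ = 4; iterate m_{k+1} = d_k·a_k − m_k, d_{k+1} = (20 − m_{k+1}²)/d_k, a_{k+1} = ⌊(a₀ + m_{k+1})/d_{k+1}⌋ (starting m₀ = 0, d₀ = 1), with convergents p_k = a_k·p_{k-1} + p_{k-2}, q_k = a_k·q_{k-1} + q_{k-2} (p₋₁ = 1, q₋₁ = 0):
  k = 0: a₀ = 4; p₀/q₀ = 4/1; p₀² − 20·q₀² = 16 − 20 = -4.
  k = 1: m = 4, d = 4, a = ⌊(4 + 4)/4⌋ = 2; p/q = (2·4 + 1)/(2·1 + 0) = 9/2; p² − 20·q² = 81 − 80 = 1.
  The first convergent with p² − 20·q² = 1 gives the fundamental solution (x₁, y₁) = (9, 2).
Step 2: Apply the recurrence (x_{n+1}, y_{n+1}) = (x₁x_n + 20y₁y_n, x₁y_n + y₁x_n) repeatedly.
  From (x_1, y_1) = (9, 2): x_2 = 9·9 + 20·2·2 = 161; y_2 = 9·2 + 2·9 = 36.
  From (x_2, y_2) = (161, 36): x_3 = 9·161 + 20·2·36 = 2889; y_3 = 9·36 + 2·161 = 646.
  From (x_3, y_3) = (2889, 646): x_4 = 9·2889 + 20·2·646 = 51841; y_4 = 9·646 + 2·2889 = 11592.
  From (x_4, y_4) = (51841, 11592): x_5 = 9·51841 + 20·2·11592 = 930249; y_5 = 9·11592 + 2·51841 = 208010.
  From (x_5, y_5) = (930249, 208010): x_6 = 9·930249 + 20·2·208010 = 16692641; y_6 = 9·208010 + 2·930249 = 3732588.
  From (x_6, y_6) = (16692641, 3732588): x_7 = 9·16692641 + 20·2·3732588 = 299537289; y_7 = 9·3732588 + 2·16692641 = 66978574.
Step 3: Verify x_7² - 20·y_7² = 89722587501469521 - 89722587501469520 = 1 (should be 1). ✓

(x_1, y_1) = (9, 2); (x_7, y_7) = (299537289, 66978574).


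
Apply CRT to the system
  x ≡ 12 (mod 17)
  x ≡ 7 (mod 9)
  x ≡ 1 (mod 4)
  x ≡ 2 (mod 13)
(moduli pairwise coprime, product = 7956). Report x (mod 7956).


Product of moduli M = 17 · 9 · 4 · 13 = 7956.
Merge one congruence at a time:
  Start: x ≡ 12 (mod 17).
  Combine with x ≡ 7 (mod 9); new modulus lcm = 153.
    Write x = 12 + 17·t and substitute into x ≡ 7 (mod 9): 17·t ≡ 7 − 12 = -5 (mod 9).
    Reduce coefficients mod 9: 8·t ≡ 4 (mod 9).
    The inverse of 8 mod 9 is 8 (since 8·8 = 64 = 7·9 + 1), so t ≡ 8·4 = 32 ≡ 5 (mod 9).
    Then x = 12 + 17·5 = 97, valid modulo lcm(17, 9) = 153: x ≡ 97 (mod 153).
  Combine with x ≡ 1 (mod 4); new modulus lcm = 612.
    Write x = 97 + 153·t and substitute into x ≡ 1 (mod 4): 153·t ≡ 1 − 97 = -96 (mod 4).
    Reduce coefficients mod 4: 1·t ≡ 0 (mod 4).
    So t ≡ 0 (mod 4).
    Then x = 97 + 153·0 = 97, valid modulo lcm(153, 4) = 612: x ≡ 97 (mod 612).
  Combine with x ≡ 2 (mod 13); new modulus lcm = 7956.
    Write x = 97 + 612·t and substitute into x ≡ 2 (mod 13): 612·t ≡ 2 − 97 = -95 (mod 13).
    Reduce coefficients mod 13: 1·t ≡ 9 (mod 13).
    So t ≡ 9 (mod 13).
    Then x = 97 + 612·9 = 5605, valid modulo lcm(612, 13) = 7956: x ≡ 5605 (mod 7956).
Verify against each original: 5605 mod 17 = 12, 5605 mod 9 = 7, 5605 mod 4 = 1, 5605 mod 13 = 2.

x ≡ 5605 (mod 7956).


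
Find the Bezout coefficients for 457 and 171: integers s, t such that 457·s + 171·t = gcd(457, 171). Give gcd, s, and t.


Euclidean algorithm on (457, 171) — divide until remainder is 0:
  457 = 2 · 171 + 115
  171 = 1 · 115 + 56
  115 = 2 · 56 + 3
  56 = 18 · 3 + 2
  3 = 1 · 2 + 1
  2 = 2 · 1 + 0
gcd(457, 171) = 1.
Track Bezout coefficients alongside the remainders: start with r₀ = 457 = a·1 + b·0 (s = 1, t = 0) and r₁ = 171 = a·0 + b·1 (s = 0, t = 1); each new remainder r_{k+1} = r_{k-1} − q_k·r_k inherits s_{k+1} = s_{k-1} − q_k·s_k, t_{k+1} = t_{k-1} − q_k·t_k, so r_k = a·s_k + b·t_k at every step:
  q = 2: r = 115, s = 1 − 2·0 = 1, t = 0 − 2·1 = -2  (check: 457·1 + 171·(-2) = 115)
  q = 1: r = 56, s = 0 − 1·1 = -1, t = 1 − 1·(-2) = 3  (check: 457·(-1) + 171·3 = 56)
  q = 2: r = 3, s = 1 − 2·(-1) = 3, t = -2 − 2·3 = -8  (check: 457·3 + 171·(-8) = 3)
  q = 18: r = 2, s = -1 − 18·3 = -55, t = 3 − 18·(-8) = 147  (check: 457·(-55) + 171·147 = 2)
  q = 1: r = 1, s = 3 − 1·(-55) = 58, t = -8 − 1·147 = -155  (check: 457·58 + 171·(-155) = 1)
The row with r = 1 (the gcd) gives the Bezout coefficients s = 58, t = -155.
Result: 457 · (58) + 171 · (-155) = 1.

gcd(457, 171) = 1; s = 58, t = -155 (check: 457·58 + 171·(-155) = 1).


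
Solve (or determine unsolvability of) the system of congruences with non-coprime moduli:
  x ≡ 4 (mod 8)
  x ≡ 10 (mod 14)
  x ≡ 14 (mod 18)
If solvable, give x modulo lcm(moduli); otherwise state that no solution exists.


Moduli 8, 14, 18 are not pairwise coprime, so CRT works modulo lcm(m_i) when all pairwise compatibility conditions hold.
Pairwise compatibility: gcd(m_i, m_j) must divide a_i - a_j for every pair.
Merge one congruence at a time:
  Start: x ≡ 4 (mod 8).
  Combine with x ≡ 10 (mod 14): gcd(8, 14) = 2; 10 - 4 = 6, which IS divisible by 2, so compatible.
    Write x = 4 + 8·t and substitute into x ≡ 10 (mod 14): 8·t ≡ 10 − 4 = 6 (mod 14).
    Divide the congruence (and modulus) by g = 2: 4·t ≡ 3 (mod 7).
    The inverse of 4 mod 7 is 2 (since 4·2 = 8 = 1·7 + 1), so t ≡ 2·3 = 6 ≡ 6 (mod 7).
    Then x = 4 + 8·6 = 52, valid modulo lcm(8, 14) = 56: x ≡ 52 (mod 56).
  Combine with x ≡ 14 (mod 18): gcd(56, 18) = 2; 14 - 52 = -38, which IS divisible by 2, so compatible.
    Write x = 52 + 56·t and substitute into x ≡ 14 (mod 18): 56·t ≡ 14 − 52 = -38 (mod 18).
    Divide the congruence (and modulus) by g = 2: 28·t ≡ -19 (mod 9).
    Reduce coefficients mod 9: 1·t ≡ 8 (mod 9).
    So t ≡ 8 (mod 9).
    Then x = 52 + 56·8 = 500, valid modulo lcm(56, 18) = 504: x ≡ 500 (mod 504).
Verify: 500 mod 8 = 4, 500 mod 14 = 10, 500 mod 18 = 14.

x ≡ 500 (mod 504).


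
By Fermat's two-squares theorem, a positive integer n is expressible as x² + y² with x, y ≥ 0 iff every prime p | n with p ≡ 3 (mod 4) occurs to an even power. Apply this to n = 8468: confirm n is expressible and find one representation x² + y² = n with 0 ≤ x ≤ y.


Step 1: Factor n = 8468 = 2^2 · 29 · 73.
Step 2: Check the mod-4 condition on each prime factor: 2 = 2 (special); 29 ≡ 1 (mod 4), exponent 1; 73 ≡ 1 (mod 4), exponent 1.
All primes ≡ 3 (mod 4) appear to even exponent (or don't appear), so by the two-squares theorem n IS expressible as a sum of two squares.
Step 3: Build a representation. Group n = k² · m with k = 2 and m = 29 · 73 = 2117 (a product of primes ≡ 1 (mod 4)); a representation of m scales to one of n via (k·x)² + (k·y)² = k²(x² + y²). Each prime p ≡ 1 (mod 4) is itself a sum of two squares; find a² by testing p − a² for a perfect square:
  29: 29 − 1² = 28, 29 − 2² = 25 = 5² ⇒ 29 = 2² + 5².
  73: 73 − 1² = 72, 73 − 2² = 69, 73 − 3² = 64 = 8² ⇒ 73 = 3² + 8².
  Combine using the Brahmagupta–Fibonacci identity (a² + b²)(c² + d²) = (ac − bd)² + (ad + bc)² = (ac + bd)² + (ad − bc)²:
  29 · 73 = 2117: from (2² + 5²)(3² + 8²), take (2·3 − 5·8, 2·8 + 5·3) = (6 − 40, 16 + 15) = (-34, 31); dropping signs (only squares matter) gives (34, 31); check 34² + 31² = 1156 + 961 = 2117 ✓.
  Scale by k = 2: (2·34, 2·31) = (68, 62).
Step 4: Order so x ≤ y and verify: 62² + 68² = 3844 + 4624 = 8468 = n. ✓

n = 8468 = 62² + 68² (one valid representation with x ≤ y).


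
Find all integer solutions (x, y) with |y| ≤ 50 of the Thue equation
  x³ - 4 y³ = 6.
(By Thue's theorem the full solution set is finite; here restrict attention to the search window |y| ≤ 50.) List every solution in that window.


The equation is x³ - 4y³ = 6. For fixed y, x³ = 4·y³ + 6, so a solution requires the RHS to be a perfect cube.
Strategy: iterate y from -50 to 50, compute RHS = 4·y³ + 6, and check whether it is a (positive or negative) perfect cube.
Check small values of y:
  y = 0: RHS = 6 is not a perfect cube.
  y = 1: RHS = 10 is not a perfect cube.
  y = -1: RHS = 2 is not a perfect cube.
  y = 2: RHS = 38 is not a perfect cube.
  y = -2: RHS = -26 is not a perfect cube.
  y = 3: RHS = 114 is not a perfect cube.
  y = -3: RHS = -102 is not a perfect cube.
Continuing the search up to |y| = 50 finds no solutions either.
No (x, y) in the scanned range satisfies the equation.

No integer solutions with |y| ≤ 50.


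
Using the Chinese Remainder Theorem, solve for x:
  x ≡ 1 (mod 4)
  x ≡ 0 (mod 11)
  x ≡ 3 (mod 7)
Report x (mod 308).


Moduli 4, 11, 7 are pairwise coprime; by CRT there is a unique solution modulo M = 4 · 11 · 7 = 308.
Solve pairwise, accumulating the modulus:
  Start with x ≡ 1 (mod 4).
  Combine with x ≡ 0 (mod 11): since gcd(4, 11) = 1, we get a unique residue mod 44.
    Write x = 1 + 4·t and substitute into x ≡ 0 (mod 11): 4·t ≡ 0 − 1 = -1 (mod 11).
    Reduce coefficients mod 11: 4·t ≡ 10 (mod 11).
    The inverse of 4 mod 11 is 3 (since 4·3 = 12 = 1·11 + 1), so t ≡ 3·10 = 30 ≡ 8 (mod 11).
    Then x = 1 + 4·8 = 33, valid modulo lcm(4, 11) = 44: x ≡ 33 (mod 44).
  Combine with x ≡ 3 (mod 7): since gcd(44, 7) = 1, we get a unique residue mod 308.
    Write x = 33 + 44·t and substitute into x ≡ 3 (mod 7): 44·t ≡ 3 − 33 = -30 (mod 7).
    Reduce coefficients mod 7: 2·t ≡ 5 (mod 7).
    The inverse of 2 mod 7 is 4 (since 2·4 = 8 = 1·7 + 1), so t ≡ 4·5 = 20 ≡ 6 (mod 7).
    Then x = 33 + 44·6 = 297, valid modulo lcm(44, 7) = 308: x ≡ 297 (mod 308).
Verify: 297 mod 4 = 1 ✓, 297 mod 11 = 0 ✓, 297 mod 7 = 3 ✓.

x ≡ 297 (mod 308).


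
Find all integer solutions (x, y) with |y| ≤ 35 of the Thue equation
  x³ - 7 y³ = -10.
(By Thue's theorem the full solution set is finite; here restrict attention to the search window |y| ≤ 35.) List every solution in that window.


The equation is x³ - 7y³ = -10. For fixed y, x³ = 7·y³ − 10, so a solution requires the RHS to be a perfect cube.
Strategy: iterate y from -35 to 35, compute RHS = 7·y³ − 10, and check whether it is a (positive or negative) perfect cube.
Check small values of y:
  y = 0: RHS = -10 is not a perfect cube.
  y = 1: RHS = -3 is not a perfect cube.
  y = -1: RHS = -17 is not a perfect cube.
  y = 2: RHS = 46 is not a perfect cube.
  y = -2: RHS = -66 is not a perfect cube.
  y = 3: RHS = 179 is not a perfect cube.
  y = -3: RHS = -199 is not a perfect cube.
Continuing the search up to |y| = 35 finds no solutions either.
No (x, y) in the scanned range satisfies the equation.

No integer solutions with |y| ≤ 35.


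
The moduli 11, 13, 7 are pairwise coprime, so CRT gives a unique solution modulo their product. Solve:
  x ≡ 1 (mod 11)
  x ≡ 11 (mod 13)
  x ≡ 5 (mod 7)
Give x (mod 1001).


Moduli 11, 13, 7 are pairwise coprime; by CRT there is a unique solution modulo M = 11 · 13 · 7 = 1001.
Solve pairwise, accumulating the modulus:
  Start with x ≡ 1 (mod 11).
  Combine with x ≡ 11 (mod 13): since gcd(11, 13) = 1, we get a unique residue mod 143.
    Write x = 1 + 11·t and substitute into x ≡ 11 (mod 13): 11·t ≡ 11 − 1 = 10 (mod 13).
    The inverse of 11 mod 13 is 6 (since 11·6 = 66 = 5·13 + 1), so t ≡ 6·10 = 60 ≡ 8 (mod 13).
    Then x = 1 + 11·8 = 89, valid modulo lcm(11, 13) = 143: x ≡ 89 (mod 143).
  Combine with x ≡ 5 (mod 7): since gcd(143, 7) = 1, we get a unique residue mod 1001.
    Write x = 89 + 143·t and substitute into x ≡ 5 (mod 7): 143·t ≡ 5 − 89 = -84 (mod 7).
    Reduce coefficients mod 7: 3·t ≡ 0 (mod 7).
    The inverse of 3 mod 7 is 5 (since 3·5 = 15 = 2·7 + 1), so t ≡ 5·0 = 0 ≡ 0 (mod 7).
    Then x = 89 + 143·0 = 89, valid modulo lcm(143, 7) = 1001: x ≡ 89 (mod 1001).
Verify: 89 mod 11 = 1 ✓, 89 mod 13 = 11 ✓, 89 mod 7 = 5 ✓.

x ≡ 89 (mod 1001).


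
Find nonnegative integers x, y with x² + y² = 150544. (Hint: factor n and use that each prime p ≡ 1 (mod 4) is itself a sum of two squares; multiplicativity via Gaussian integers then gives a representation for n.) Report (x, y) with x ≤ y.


Step 1: Factor n = 150544 = 2^4 · 97^2.
Step 2: Check the mod-4 condition on each prime factor: 2 = 2 (special); 97 ≡ 1 (mod 4), exponent 2.
All primes ≡ 3 (mod 4) appear to even exponent (or don't appear), so by the two-squares theorem n IS expressible as a sum of two squares.
Step 3: Build a representation. Group n = k² · m with k = 4 and m = 97 · 97 = 9409 (a product of primes ≡ 1 (mod 4)); a representation of m scales to one of n via (k·x)² + (k·y)² = k²(x² + y²). Each prime p ≡ 1 (mod 4) is itself a sum of two squares; find a² by testing p − a² for a perfect square:
  97: 97 − 1² = 96, 97 − 2² = 93, 97 − 3² = 88, 97 − 4² = 81 = 9² ⇒ 97 = 4² + 9².
  Combine using the Brahmagupta–Fibonacci identity (a² + b²)(c² + d²) = (ac − bd)² + (ad + bc)² = (ac + bd)² + (ad − bc)²:
  97 · 97 = 9409: from (4² + 9²)(4² + 9²), take (4·4 − 9·9, 4·9 + 9·4) = (16 − 81, 36 + 36) = (-65, 72); dropping signs (only squares matter) gives (65, 72); check 65² + 72² = 4225 + 5184 = 9409 ✓.
  Scale by k = 4: (4·65, 4·72) = (260, 288).
Step 4: Order so x ≤ y and verify: 260² + 288² = 67600 + 82944 = 150544 = n. ✓

n = 150544 = 260² + 288² (one valid representation with x ≤ y).


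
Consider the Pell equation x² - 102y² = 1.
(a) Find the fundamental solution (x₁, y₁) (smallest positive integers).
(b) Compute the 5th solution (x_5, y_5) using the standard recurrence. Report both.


Step 1: Find the fundamental solution (x₁, y₁) of x² - 102y² = 1.
  Expand √102 as a continued fraction. a₀ = ⌊√102⌋ = 10; iterate m_{k+1} = d_k·a_k − m_k, d_{k+1} = (102 − m_{k+1}²)/d_k, a_{k+1} = ⌊(a₀ + m_{k+1})/d_{k+1}⌋ (starting m₀ = 0, d₀ = 1), with convergents p_k = a_k·p_{k-1} + p_{k-2}, q_k = a_k·q_{k-1} + q_{k-2} (p₋₁ = 1, q₋₁ = 0):
  k = 0: a₀ = 10; p₀/q₀ = 10/1; p₀² − 102·q₀² = 100 − 102 = -2.
  k = 1: m = 10, d = 2, a = ⌊(10 + 10)/2⌋ = 10; p/q = (10·10 + 1)/(10·1 + 0) = 101/10; p² − 102·q² = 10201 − 10200 = 1.
  The first convergent with p² − 102·q² = 1 gives the fundamental solution (x₁, y₁) = (101, 10).
Step 2: Apply the recurrence (x_{n+1}, y_{n+1}) = (x₁x_n + 102y₁y_n, x₁y_n + y₁x_n) repeatedly.
  From (x_1, y_1) = (101, 10): x_2 = 101·101 + 102·10·10 = 20401; y_2 = 101·10 + 10·101 = 2020.
  From (x_2, y_2) = (20401, 2020): x_3 = 101·20401 + 102·10·2020 = 4120901; y_3 = 101·2020 + 10·20401 = 408030.
  From (x_3, y_3) = (4120901, 408030): x_4 = 101·4120901 + 102·10·408030 = 832401601; y_4 = 101·408030 + 10·4120901 = 82420040.
  From (x_4, y_4) = (832401601, 82420040): x_5 = 101·832401601 + 102·10·82420040 = 168141002501; y_5 = 101·82420040 + 10·832401601 = 16648440050.
Step 3: Verify x_5² - 102·y_5² = 28271396722041288255001 - 28271396722041288255000 = 1 (should be 1). ✓

(x_1, y_1) = (101, 10); (x_5, y_5) = (168141002501, 16648440050).


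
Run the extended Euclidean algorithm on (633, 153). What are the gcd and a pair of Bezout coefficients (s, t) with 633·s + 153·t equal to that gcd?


Euclidean algorithm on (633, 153) — divide until remainder is 0:
  633 = 4 · 153 + 21
  153 = 7 · 21 + 6
  21 = 3 · 6 + 3
  6 = 2 · 3 + 0
gcd(633, 153) = 3.
Track Bezout coefficients alongside the remainders: start with r₀ = 633 = a·1 + b·0 (s = 1, t = 0) and r₁ = 153 = a·0 + b·1 (s = 0, t = 1); each new remainder r_{k+1} = r_{k-1} − q_k·r_k inherits s_{k+1} = s_{k-1} − q_k·s_k, t_{k+1} = t_{k-1} − q_k·t_k, so r_k = a·s_k + b·t_k at every step:
  q = 4: r = 21, s = 1 − 4·0 = 1, t = 0 − 4·1 = -4  (check: 633·1 + 153·(-4) = 21)
  q = 7: r = 6, s = 0 − 7·1 = -7, t = 1 − 7·(-4) = 29  (check: 633·(-7) + 153·29 = 6)
  q = 3: r = 3, s = 1 − 3·(-7) = 22, t = -4 − 3·29 = -91  (check: 633·22 + 153·(-91) = 3)
The row with r = 3 (the gcd) gives the Bezout coefficients s = 22, t = -91.
Result: 633 · (22) + 153 · (-91) = 3.

gcd(633, 153) = 3; s = 22, t = -91 (check: 633·22 + 153·(-91) = 3).


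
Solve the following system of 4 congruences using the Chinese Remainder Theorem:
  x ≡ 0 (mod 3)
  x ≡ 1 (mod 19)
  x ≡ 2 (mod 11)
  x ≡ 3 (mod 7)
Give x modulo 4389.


Product of moduli M = 3 · 19 · 11 · 7 = 4389.
Merge one congruence at a time:
  Start: x ≡ 0 (mod 3).
  Combine with x ≡ 1 (mod 19); new modulus lcm = 57.
    Write x = 0 + 3·t and substitute into x ≡ 1 (mod 19): 3·t ≡ 1 − 0 = 1 (mod 19).
    The inverse of 3 mod 19 is 13 (since 3·13 = 39 = 2·19 + 1), so t ≡ 13·1 = 13 ≡ 13 (mod 19).
    Then x = 0 + 3·13 = 39, valid modulo lcm(3, 19) = 57: x ≡ 39 (mod 57).
  Combine with x ≡ 2 (mod 11); new modulus lcm = 627.
    Write x = 39 + 57·t and substitute into x ≡ 2 (mod 11): 57·t ≡ 2 − 39 = -37 (mod 11).
    Reduce coefficients mod 11: 2·t ≡ 7 (mod 11).
    The inverse of 2 mod 11 is 6 (since 2·6 = 12 = 1·11 + 1), so t ≡ 6·7 = 42 ≡ 9 (mod 11).
    Then x = 39 + 57·9 = 552, valid modulo lcm(57, 11) = 627: x ≡ 552 (mod 627).
  Combine with x ≡ 3 (mod 7); new modulus lcm = 4389.
    Write x = 552 + 627·t and substitute into x ≡ 3 (mod 7): 627·t ≡ 3 − 552 = -549 (mod 7).
    Reduce coefficients mod 7: 4·t ≡ 4 (mod 7).
    The inverse of 4 mod 7 is 2 (since 4·2 = 8 = 1·7 + 1), so t ≡ 2·4 = 8 ≡ 1 (mod 7).
    Then x = 552 + 627·1 = 1179, valid modulo lcm(627, 7) = 4389: x ≡ 1179 (mod 4389).
Verify against each original: 1179 mod 3 = 0, 1179 mod 19 = 1, 1179 mod 11 = 2, 1179 mod 7 = 3.

x ≡ 1179 (mod 4389).


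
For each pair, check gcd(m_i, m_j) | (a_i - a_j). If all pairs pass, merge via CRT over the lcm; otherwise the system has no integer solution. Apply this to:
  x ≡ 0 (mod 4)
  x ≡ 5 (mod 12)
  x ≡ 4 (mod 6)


Moduli 4, 12, 6 are not pairwise coprime, so CRT works modulo lcm(m_i) when all pairwise compatibility conditions hold.
Pairwise compatibility: gcd(m_i, m_j) must divide a_i - a_j for every pair.
Merge one congruence at a time:
  Start: x ≡ 0 (mod 4).
  Combine with x ≡ 5 (mod 12): gcd(4, 12) = 4, and 5 - 0 = 5 is NOT divisible by 4.
    ⇒ system is inconsistent (no integer solution).

No solution (the system is inconsistent).


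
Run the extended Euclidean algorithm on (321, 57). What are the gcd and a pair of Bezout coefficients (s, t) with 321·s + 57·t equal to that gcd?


Euclidean algorithm on (321, 57) — divide until remainder is 0:
  321 = 5 · 57 + 36
  57 = 1 · 36 + 21
  36 = 1 · 21 + 15
  21 = 1 · 15 + 6
  15 = 2 · 6 + 3
  6 = 2 · 3 + 0
gcd(321, 57) = 3.
Track Bezout coefficients alongside the remainders: start with r₀ = 321 = a·1 + b·0 (s = 1, t = 0) and r₁ = 57 = a·0 + b·1 (s = 0, t = 1); each new remainder r_{k+1} = r_{k-1} − q_k·r_k inherits s_{k+1} = s_{k-1} − q_k·s_k, t_{k+1} = t_{k-1} − q_k·t_k, so r_k = a·s_k + b·t_k at every step:
  q = 5: r = 36, s = 1 − 5·0 = 1, t = 0 − 5·1 = -5  (check: 321·1 + 57·(-5) = 36)
  q = 1: r = 21, s = 0 − 1·1 = -1, t = 1 − 1·(-5) = 6  (check: 321·(-1) + 57·6 = 21)
  q = 1: r = 15, s = 1 − 1·(-1) = 2, t = -5 − 1·6 = -11  (check: 321·2 + 57·(-11) = 15)
  q = 1: r = 6, s = -1 − 1·2 = -3, t = 6 − 1·(-11) = 17  (check: 321·(-3) + 57·17 = 6)
  q = 2: r = 3, s = 2 − 2·(-3) = 8, t = -11 − 2·17 = -45  (check: 321·8 + 57·(-45) = 3)
The row with r = 3 (the gcd) gives the Bezout coefficients s = 8, t = -45.
Result: 321 · (8) + 57 · (-45) = 3.

gcd(321, 57) = 3; s = 8, t = -45 (check: 321·8 + 57·(-45) = 3).


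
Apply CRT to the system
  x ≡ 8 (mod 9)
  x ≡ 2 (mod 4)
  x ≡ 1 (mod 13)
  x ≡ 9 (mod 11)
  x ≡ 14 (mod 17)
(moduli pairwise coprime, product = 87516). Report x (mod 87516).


Product of moduli M = 9 · 4 · 13 · 11 · 17 = 87516.
Merge one congruence at a time:
  Start: x ≡ 8 (mod 9).
  Combine with x ≡ 2 (mod 4); new modulus lcm = 36.
    Write x = 8 + 9·t and substitute into x ≡ 2 (mod 4): 9·t ≡ 2 − 8 = -6 (mod 4).
    Reduce coefficients mod 4: 1·t ≡ 2 (mod 4).
    So t ≡ 2 (mod 4).
    Then x = 8 + 9·2 = 26, valid modulo lcm(9, 4) = 36: x ≡ 26 (mod 36).
  Combine with x ≡ 1 (mod 13); new modulus lcm = 468.
    Write x = 26 + 36·t and substitute into x ≡ 1 (mod 13): 36·t ≡ 1 − 26 = -25 (mod 13).
    Reduce coefficients mod 13: 10·t ≡ 1 (mod 13).
    The inverse of 10 mod 13 is 4 (since 10·4 = 40 = 3·13 + 1), so t ≡ 4·1 = 4 ≡ 4 (mod 13).
    Then x = 26 + 36·4 = 170, valid modulo lcm(36, 13) = 468: x ≡ 170 (mod 468).
  Combine with x ≡ 9 (mod 11); new modulus lcm = 5148.
    Write x = 170 + 468·t and substitute into x ≡ 9 (mod 11): 468·t ≡ 9 − 170 = -161 (mod 11).
    Reduce coefficients mod 11: 6·t ≡ 4 (mod 11).
    The inverse of 6 mod 11 is 2 (since 6·2 = 12 = 1·11 + 1), so t ≡ 2·4 = 8 ≡ 8 (mod 11).
    Then x = 170 + 468·8 = 3914, valid modulo lcm(468, 11) = 5148: x ≡ 3914 (mod 5148).
  Combine with x ≡ 14 (mod 17); new modulus lcm = 87516.
    Write x = 3914 + 5148·t and substitute into x ≡ 14 (mod 17): 5148·t ≡ 14 − 3914 = -3900 (mod 17).
    Reduce coefficients mod 17: 14·t ≡ 10 (mod 17).
    The inverse of 14 mod 17 is 11 (since 14·11 = 154 = 9·17 + 1), so t ≡ 11·10 = 110 ≡ 8 (mod 17).
    Then x = 3914 + 5148·8 = 45098, valid modulo lcm(5148, 17) = 87516: x ≡ 45098 (mod 87516).
Verify against each original: 45098 mod 9 = 8, 45098 mod 4 = 2, 45098 mod 13 = 1, 45098 mod 11 = 9, 45098 mod 17 = 14.

x ≡ 45098 (mod 87516).


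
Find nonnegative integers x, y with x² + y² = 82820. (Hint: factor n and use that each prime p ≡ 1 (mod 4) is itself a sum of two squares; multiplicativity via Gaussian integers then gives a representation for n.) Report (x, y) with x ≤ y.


Step 1: Factor n = 82820 = 2^2 · 5 · 41 · 101.
Step 2: Check the mod-4 condition on each prime factor: 2 = 2 (special); 5 ≡ 1 (mod 4), exponent 1; 41 ≡ 1 (mod 4), exponent 1; 101 ≡ 1 (mod 4), exponent 1.
All primes ≡ 3 (mod 4) appear to even exponent (or don't appear), so by the two-squares theorem n IS expressible as a sum of two squares.
Step 3: Build a representation. Group n = k² · m with k = 2 and m = 5 · 41 · 101 = 20705 (a product of primes ≡ 1 (mod 4)); a representation of m scales to one of n via (k·x)² + (k·y)² = k²(x² + y²). Each prime p ≡ 1 (mod 4) is itself a sum of two squares; find a² by testing p − a² for a perfect square:
  5: 5 − 1² = 4 = 2² ⇒ 5 = 1² + 2².
  41: 41 − 1² = 40, 41 − 2² = 37, 41 − 3² = 32, 41 − 4² = 25 = 5² ⇒ 41 = 4² + 5².
  101: 101 − 1² = 100 = 10² ⇒ 101 = 1² + 10².
  Combine using the Brahmagupta–Fibonacci identity (a² + b²)(c² + d²) = (ac − bd)² + (ad + bc)² = (ac + bd)² + (ad − bc)²:
  5 · 41 = 205: from (1² + 2²)(4² + 5²), take (1·4 − 2·5, 1·5 + 2·4) = (4 − 10, 5 + 8) = (-6, 13); dropping signs (only squares matter) gives (6, 13); check 6² + 13² = 36 + 169 = 205 ✓.
  205 · 101 = 20705: from (6² + 13²)(1² + 10²), take (6·1 − 13·10, 6·10 + 13·1) = (6 − 130, 60 + 13) = (-124, 73); dropping signs (only squares matter) gives (124, 73); check 124² + 73² = 15376 + 5329 = 20705 ✓.
  Scale by k = 2: (2·124, 2·73) = (248, 146).
Step 4: Order so x ≤ y and verify: 146² + 248² = 21316 + 61504 = 82820 = n. ✓

n = 82820 = 146² + 248² (one valid representation with x ≤ y).


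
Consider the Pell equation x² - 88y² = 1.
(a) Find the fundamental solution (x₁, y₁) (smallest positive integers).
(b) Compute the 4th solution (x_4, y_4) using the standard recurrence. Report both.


Step 1: Find the fundamental solution (x₁, y₁) of x² - 88y² = 1.
  Expand √88 as a continued fraction. a₀ = ⌊√88⌋ = 9; iterate m_{k+1} = d_k·a_k − m_k, d_{k+1} = (88 − m_{k+1}²)/d_k, a_{k+1} = ⌊(a₀ + m_{k+1})/d_{k+1}⌋ (starting m₀ = 0, d₀ = 1), with convergents p_k = a_k·p_{k-1} + p_{k-2}, q_k = a_k·q_{k-1} + q_{k-2} (p₋₁ = 1, q₋₁ = 0):
  k = 0: a₀ = 9; p₀/q₀ = 9/1; p₀² − 88·q₀² = 81 − 88 = -7.
  k = 1: m = 9, d = 7, a = ⌊(9 + 9)/7⌋ = 2; p/q = (2·9 + 1)/(2·1 + 0) = 19/2; p² − 88·q² = 361 − 352 = 9.
  k = 2: m = 5, d = 9, a = ⌊(9 + 5)/9⌋ = 1; p/q = (1·19 + 9)/(1·2 + 1) = 28/3; p² − 88·q² = 784 − 792 = -8.
  k = 3: m = 4, d = 8, a = ⌊(9 + 4)/8⌋ = 1; p/q = (1·28 + 19)/(1·3 + 2) = 47/5; p² − 88·q² = 2209 − 2200 = 9.
  k = 4: m = 4, d = 9, a = ⌊(9 + 4)/9⌋ = 1; p/q = (1·47 + 28)/(1·5 + 3) = 75/8; p² − 88·q² = 5625 − 5632 = -7.
  k = 5: m = 5, d = 7, a = ⌊(9 + 5)/7⌋ = 2; p/q = (2·75 + 47)/(2·8 + 5) = 197/21; p² − 88·q² = 38809 − 38808 = 1.
  The first convergent with p² − 88·q² = 1 gives the fundamental solution (x₁, y₁) = (197, 21).
Step 2: Apply the recurrence (x_{n+1}, y_{n+1}) = (x₁x_n + 88y₁y_n, x₁y_n + y₁x_n) repeatedly.
  From (x_1, y_1) = (197, 21): x_2 = 197·197 + 88·21·21 = 77617; y_2 = 197·21 + 21·197 = 8274.
  From (x_2, y_2) = (77617, 8274): x_3 = 197·77617 + 88·21·8274 = 30580901; y_3 = 197·8274 + 21·77617 = 3259935.
  From (x_3, y_3) = (30580901, 3259935): x_4 = 197·30580901 + 88·21·3259935 = 12048797377; y_4 = 197·3259935 + 21·30580901 = 1284406116.
Step 3: Verify x_4² - 88·y_4² = 145173518232002080129 - 145173518232002080128 = 1 (should be 1). ✓

(x_1, y_1) = (197, 21); (x_4, y_4) = (12048797377, 1284406116).


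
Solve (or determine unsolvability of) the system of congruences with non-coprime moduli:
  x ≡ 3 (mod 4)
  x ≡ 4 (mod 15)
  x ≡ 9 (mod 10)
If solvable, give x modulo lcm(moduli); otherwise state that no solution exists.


Moduli 4, 15, 10 are not pairwise coprime, so CRT works modulo lcm(m_i) when all pairwise compatibility conditions hold.
Pairwise compatibility: gcd(m_i, m_j) must divide a_i - a_j for every pair.
Merge one congruence at a time:
  Start: x ≡ 3 (mod 4).
  Combine with x ≡ 4 (mod 15): gcd(4, 15) = 1; 4 - 3 = 1, which IS divisible by 1, so compatible.
    Write x = 3 + 4·t and substitute into x ≡ 4 (mod 15): 4·t ≡ 4 − 3 = 1 (mod 15).
    The inverse of 4 mod 15 is 4 (since 4·4 = 16 = 1·15 + 1), so t ≡ 4·1 = 4 ≡ 4 (mod 15).
    Then x = 3 + 4·4 = 19, valid modulo lcm(4, 15) = 60: x ≡ 19 (mod 60).
  Combine with x ≡ 9 (mod 10): gcd(60, 10) = 10; 9 - 19 = -10, which IS divisible by 10, so compatible.
    Write x = 19 + 60·t and substitute into x ≡ 9 (mod 10): 60·t ≡ 9 − 19 = -10 (mod 10).
    Divide the congruence (and modulus) by g = 10: 6·t ≡ -1 (mod 1).
    Modulo 1 every t works; take t = 0.
    Then x = 19 + 60·0 = 19, valid modulo lcm(60, 10) = 60: x ≡ 19 (mod 60).
Verify: 19 mod 4 = 3, 19 mod 15 = 4, 19 mod 10 = 9.

x ≡ 19 (mod 60).


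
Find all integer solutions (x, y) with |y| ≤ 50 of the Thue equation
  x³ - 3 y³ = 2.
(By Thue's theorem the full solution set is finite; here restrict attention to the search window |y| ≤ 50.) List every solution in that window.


The equation is x³ - 3y³ = 2. For fixed y, x³ = 3·y³ + 2, so a solution requires the RHS to be a perfect cube.
Strategy: iterate y from -50 to 50, compute RHS = 3·y³ + 2, and check whether it is a (positive or negative) perfect cube.
Check small values of y:
  y = 0: RHS = 2 is not a perfect cube.
  y = 1: RHS = 5 is not a perfect cube.
  y = -1: RHS = -1 = (-1)³ ⇒ x = -1 works.
  y = 2: RHS = 26 is not a perfect cube.
  y = -2: RHS = -22 is not a perfect cube.
  y = 3: RHS = 83 is not a perfect cube.
  y = -3: RHS = -79 is not a perfect cube.
Continuing the search up to |y| = 50 finds no further solutions beyond those listed.
Collected solutions: (-1, -1).

Solutions (with |y| ≤ 50): (-1, -1).


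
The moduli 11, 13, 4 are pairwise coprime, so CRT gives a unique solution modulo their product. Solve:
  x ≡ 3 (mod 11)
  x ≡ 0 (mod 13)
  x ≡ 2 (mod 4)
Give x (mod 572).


Moduli 11, 13, 4 are pairwise coprime; by CRT there is a unique solution modulo M = 11 · 13 · 4 = 572.
Solve pairwise, accumulating the modulus:
  Start with x ≡ 3 (mod 11).
  Combine with x ≡ 0 (mod 13): since gcd(11, 13) = 1, we get a unique residue mod 143.
    Write x = 3 + 11·t and substitute into x ≡ 0 (mod 13): 11·t ≡ 0 − 3 = -3 (mod 13).
    Reduce coefficients mod 13: 11·t ≡ 10 (mod 13).
    The inverse of 11 mod 13 is 6 (since 11·6 = 66 = 5·13 + 1), so t ≡ 6·10 = 60 ≡ 8 (mod 13).
    Then x = 3 + 11·8 = 91, valid modulo lcm(11, 13) = 143: x ≡ 91 (mod 143).
  Combine with x ≡ 2 (mod 4): since gcd(143, 4) = 1, we get a unique residue mod 572.
    Write x = 91 + 143·t and substitute into x ≡ 2 (mod 4): 143·t ≡ 2 − 91 = -89 (mod 4).
    Reduce coefficients mod 4: 3·t ≡ 3 (mod 4).
    The inverse of 3 mod 4 is 3 (since 3·3 = 9 = 2·4 + 1), so t ≡ 3·3 = 9 ≡ 1 (mod 4).
    Then x = 91 + 143·1 = 234, valid modulo lcm(143, 4) = 572: x ≡ 234 (mod 572).
Verify: 234 mod 11 = 3 ✓, 234 mod 13 = 0 ✓, 234 mod 4 = 2 ✓.

x ≡ 234 (mod 572).


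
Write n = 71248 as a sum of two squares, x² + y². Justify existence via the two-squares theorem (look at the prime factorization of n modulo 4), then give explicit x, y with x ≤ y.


Step 1: Factor n = 71248 = 2^4 · 61 · 73.
Step 2: Check the mod-4 condition on each prime factor: 2 = 2 (special); 61 ≡ 1 (mod 4), exponent 1; 73 ≡ 1 (mod 4), exponent 1.
All primes ≡ 3 (mod 4) appear to even exponent (or don't appear), so by the two-squares theorem n IS expressible as a sum of two squares.
Step 3: Build a representation. Group n = k² · m with k = 4 and m = 61 · 73 = 4453 (a product of primes ≡ 1 (mod 4)); a representation of m scales to one of n via (k·x)² + (k·y)² = k²(x² + y²). Each prime p ≡ 1 (mod 4) is itself a sum of two squares; find a² by testing p − a² for a perfect square:
  61: 61 − 1² = 60, 61 − 2² = 57, 61 − 3² = 52, 61 − 4² = 45, 61 − 5² = 36 = 6² ⇒ 61 = 5² + 6².
  73: 73 − 1² = 72, 73 − 2² = 69, 73 − 3² = 64 = 8² ⇒ 73 = 3² + 8².
  Combine using the Brahmagupta–Fibonacci identity (a² + b²)(c² + d²) = (ac − bd)² + (ad + bc)² = (ac + bd)² + (ad − bc)²:
  61 · 73 = 4453: from (5² + 6²)(3² + 8²), take (5·3 − 6·8, 5·8 + 6·3) = (15 − 48, 40 + 18) = (-33, 58); dropping signs (only squares matter) gives (33, 58); check 33² + 58² = 1089 + 3364 = 4453 ✓.
  Scale by k = 4: (4·33, 4·58) = (132, 232).
Step 4: Order so x ≤ y and verify: 132² + 232² = 17424 + 53824 = 71248 = n. ✓

n = 71248 = 132² + 232² (one valid representation with x ≤ y).


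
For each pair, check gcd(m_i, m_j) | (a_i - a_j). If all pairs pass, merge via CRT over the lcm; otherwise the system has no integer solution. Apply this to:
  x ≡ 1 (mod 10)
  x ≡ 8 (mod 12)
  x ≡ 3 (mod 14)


Moduli 10, 12, 14 are not pairwise coprime, so CRT works modulo lcm(m_i) when all pairwise compatibility conditions hold.
Pairwise compatibility: gcd(m_i, m_j) must divide a_i - a_j for every pair.
Merge one congruence at a time:
  Start: x ≡ 1 (mod 10).
  Combine with x ≡ 8 (mod 12): gcd(10, 12) = 2, and 8 - 1 = 7 is NOT divisible by 2.
    ⇒ system is inconsistent (no integer solution).

No solution (the system is inconsistent).


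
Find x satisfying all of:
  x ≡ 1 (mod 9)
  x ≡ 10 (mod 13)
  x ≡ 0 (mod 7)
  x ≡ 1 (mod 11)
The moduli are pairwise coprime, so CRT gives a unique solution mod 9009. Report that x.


Product of moduli M = 9 · 13 · 7 · 11 = 9009.
Merge one congruence at a time:
  Start: x ≡ 1 (mod 9).
  Combine with x ≡ 10 (mod 13); new modulus lcm = 117.
    Write x = 1 + 9·t and substitute into x ≡ 10 (mod 13): 9·t ≡ 10 − 1 = 9 (mod 13).
    The inverse of 9 mod 13 is 3 (since 9·3 = 27 = 2·13 + 1), so t ≡ 3·9 = 27 ≡ 1 (mod 13).
    Then x = 1 + 9·1 = 10, valid modulo lcm(9, 13) = 117: x ≡ 10 (mod 117).
  Combine with x ≡ 0 (mod 7); new modulus lcm = 819.
    Write x = 10 + 117·t and substitute into x ≡ 0 (mod 7): 117·t ≡ 0 − 10 = -10 (mod 7).
    Reduce coefficients mod 7: 5·t ≡ 4 (mod 7).
    The inverse of 5 mod 7 is 3 (since 5·3 = 15 = 2·7 + 1), so t ≡ 3·4 = 12 ≡ 5 (mod 7).
    Then x = 10 + 117·5 = 595, valid modulo lcm(117, 7) = 819: x ≡ 595 (mod 819).
  Combine with x ≡ 1 (mod 11); new modulus lcm = 9009.
    Write x = 595 + 819·t and substitute into x ≡ 1 (mod 11): 819·t ≡ 1 − 595 = -594 (mod 11).
    Reduce coefficients mod 11: 5·t ≡ 0 (mod 11).
    The inverse of 5 mod 11 is 9 (since 5·9 = 45 = 4·11 + 1), so t ≡ 9·0 = 0 ≡ 0 (mod 11).
    Then x = 595 + 819·0 = 595, valid modulo lcm(819, 11) = 9009: x ≡ 595 (mod 9009).
Verify against each original: 595 mod 9 = 1, 595 mod 13 = 10, 595 mod 7 = 0, 595 mod 11 = 1.

x ≡ 595 (mod 9009).


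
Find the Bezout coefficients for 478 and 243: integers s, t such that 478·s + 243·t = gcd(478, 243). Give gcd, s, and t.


Euclidean algorithm on (478, 243) — divide until remainder is 0:
  478 = 1 · 243 + 235
  243 = 1 · 235 + 8
  235 = 29 · 8 + 3
  8 = 2 · 3 + 2
  3 = 1 · 2 + 1
  2 = 2 · 1 + 0
gcd(478, 243) = 1.
Track Bezout coefficients alongside the remainders: start with r₀ = 478 = a·1 + b·0 (s = 1, t = 0) and r₁ = 243 = a·0 + b·1 (s = 0, t = 1); each new remainder r_{k+1} = r_{k-1} − q_k·r_k inherits s_{k+1} = s_{k-1} − q_k·s_k, t_{k+1} = t_{k-1} − q_k·t_k, so r_k = a·s_k + b·t_k at every step:
  q = 1: r = 235, s = 1 − 1·0 = 1, t = 0 − 1·1 = -1  (check: 478·1 + 243·(-1) = 235)
  q = 1: r = 8, s = 0 − 1·1 = -1, t = 1 − 1·(-1) = 2  (check: 478·(-1) + 243·2 = 8)
  q = 29: r = 3, s = 1 − 29·(-1) = 30, t = -1 − 29·2 = -59  (check: 478·30 + 243·(-59) = 3)
  q = 2: r = 2, s = -1 − 2·30 = -61, t = 2 − 2·(-59) = 120  (check: 478·(-61) + 243·120 = 2)
  q = 1: r = 1, s = 30 − 1·(-61) = 91, t = -59 − 1·120 = -179  (check: 478·91 + 243·(-179) = 1)
The row with r = 1 (the gcd) gives the Bezout coefficients s = 91, t = -179.
Result: 478 · (91) + 243 · (-179) = 1.

gcd(478, 243) = 1; s = 91, t = -179 (check: 478·91 + 243·(-179) = 1).


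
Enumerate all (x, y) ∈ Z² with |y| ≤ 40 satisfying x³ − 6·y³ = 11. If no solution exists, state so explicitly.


The equation is x³ - 6y³ = 11. For fixed y, x³ = 6·y³ + 11, so a solution requires the RHS to be a perfect cube.
Strategy: iterate y from -40 to 40, compute RHS = 6·y³ + 11, and check whether it is a (positive or negative) perfect cube.
Check small values of y:
  y = 0: RHS = 11 is not a perfect cube.
  y = 1: RHS = 17 is not a perfect cube.
  y = -1: RHS = 5 is not a perfect cube.
  y = 2: RHS = 59 is not a perfect cube.
  y = -2: RHS = -37 is not a perfect cube.
  y = 3: RHS = 173 is not a perfect cube.
  y = -3: RHS = -151 is not a perfect cube.
Continuing the search up to |y| = 40 finds no solutions either.
No (x, y) in the scanned range satisfies the equation.

No integer solutions with |y| ≤ 40.


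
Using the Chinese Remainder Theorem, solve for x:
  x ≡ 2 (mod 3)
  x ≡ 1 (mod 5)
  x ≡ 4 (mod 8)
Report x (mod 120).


Moduli 3, 5, 8 are pairwise coprime; by CRT there is a unique solution modulo M = 3 · 5 · 8 = 120.
Solve pairwise, accumulating the modulus:
  Start with x ≡ 2 (mod 3).
  Combine with x ≡ 1 (mod 5): since gcd(3, 5) = 1, we get a unique residue mod 15.
    Write x = 2 + 3·t and substitute into x ≡ 1 (mod 5): 3·t ≡ 1 − 2 = -1 (mod 5).
    Reduce coefficients mod 5: 3·t ≡ 4 (mod 5).
    The inverse of 3 mod 5 is 2 (since 3·2 = 6 = 1·5 + 1), so t ≡ 2·4 = 8 ≡ 3 (mod 5).
    Then x = 2 + 3·3 = 11, valid modulo lcm(3, 5) = 15: x ≡ 11 (mod 15).
  Combine with x ≡ 4 (mod 8): since gcd(15, 8) = 1, we get a unique residue mod 120.
    Write x = 11 + 15·t and substitute into x ≡ 4 (mod 8): 15·t ≡ 4 − 11 = -7 (mod 8).
    Reduce coefficients mod 8: 7·t ≡ 1 (mod 8).
    The inverse of 7 mod 8 is 7 (since 7·7 = 49 = 6·8 + 1), so t ≡ 7·1 = 7 ≡ 7 (mod 8).
    Then x = 11 + 15·7 = 116, valid modulo lcm(15, 8) = 120: x ≡ 116 (mod 120).
Verify: 116 mod 3 = 2 ✓, 116 mod 5 = 1 ✓, 116 mod 8 = 4 ✓.

x ≡ 116 (mod 120).


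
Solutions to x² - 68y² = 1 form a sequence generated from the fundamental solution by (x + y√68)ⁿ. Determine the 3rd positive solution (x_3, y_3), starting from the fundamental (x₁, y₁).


Step 1: Find the fundamental solution (x₁, y₁) of x² - 68y² = 1.
  Expand √68 as a continued fraction. a₀ = ⌊√68⌋ = 8; iterate m_{k+1} = d_k·a_k − m_k, d_{k+1} = (68 − m_{k+1}²)/d_k, a_{k+1} = ⌊(a₀ + m_{k+1})/d_{k+1}⌋ (starting m₀ = 0, d₀ = 1), with convergents p_k = a_k·p_{k-1} + p_{k-2}, q_k = a_k·q_{k-1} + q_{k-2} (p₋₁ = 1, q₋₁ = 0):
  k = 0: a₀ = 8; p₀/q₀ = 8/1; p₀² − 68·q₀² = 64 − 68 = -4.
  k = 1: m = 8, d = 4, a = ⌊(8 + 8)/4⌋ = 4; p/q = (4·8 + 1)/(4·1 + 0) = 33/4; p² − 68·q² = 1089 − 1088 = 1.
  The first convergent with p² − 68·q² = 1 gives the fundamental solution (x₁, y₁) = (33, 4).
Step 2: Apply the recurrence (x_{n+1}, y_{n+1}) = (x₁x_n + 68y₁y_n, x₁y_n + y₁x_n) repeatedly.
  From (x_1, y_1) = (33, 4): x_2 = 33·33 + 68·4·4 = 2177; y_2 = 33·4 + 4·33 = 264.
  From (x_2, y_2) = (2177, 264): x_3 = 33·2177 + 68·4·264 = 143649; y_3 = 33·264 + 4·2177 = 17420.
Step 3: Verify x_3² - 68·y_3² = 20635035201 - 20635035200 = 1 (should be 1). ✓

(x_1, y_1) = (33, 4); (x_3, y_3) = (143649, 17420).


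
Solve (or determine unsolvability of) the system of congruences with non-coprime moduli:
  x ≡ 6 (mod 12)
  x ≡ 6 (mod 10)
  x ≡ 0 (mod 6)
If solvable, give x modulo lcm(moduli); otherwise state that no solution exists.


Moduli 12, 10, 6 are not pairwise coprime, so CRT works modulo lcm(m_i) when all pairwise compatibility conditions hold.
Pairwise compatibility: gcd(m_i, m_j) must divide a_i - a_j for every pair.
Merge one congruence at a time:
  Start: x ≡ 6 (mod 12).
  Combine with x ≡ 6 (mod 10): gcd(12, 10) = 2; 6 - 6 = 0, which IS divisible by 2, so compatible.
    Write x = 6 + 12·t and substitute into x ≡ 6 (mod 10): 12·t ≡ 6 − 6 = 0 (mod 10).
    Divide the congruence (and modulus) by g = 2: 6·t ≡ 0 (mod 5).
    Reduce coefficients mod 5: 1·t ≡ 0 (mod 5).
    So t ≡ 0 (mod 5).
    Then x = 6 + 12·0 = 6, valid modulo lcm(12, 10) = 60: x ≡ 6 (mod 60).
  Combine with x ≡ 0 (mod 6): gcd(60, 6) = 6; 0 - 6 = -6, which IS divisible by 6, so compatible.
    Write x = 6 + 60·t and substitute into x ≡ 0 (mod 6): 60·t ≡ 0 − 6 = -6 (mod 6).
    Divide the congruence (and modulus) by g = 6: 10·t ≡ -1 (mod 1).
    Modulo 1 every t works; take t = 0.
    Then x = 6 + 60·0 = 6, valid modulo lcm(60, 6) = 60: x ≡ 6 (mod 60).
Verify: 6 mod 12 = 6, 6 mod 10 = 6, 6 mod 6 = 0.

x ≡ 6 (mod 60).


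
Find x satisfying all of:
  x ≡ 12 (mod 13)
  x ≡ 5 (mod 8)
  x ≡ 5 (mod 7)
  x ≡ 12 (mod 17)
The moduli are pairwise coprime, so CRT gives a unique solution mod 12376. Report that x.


Product of moduli M = 13 · 8 · 7 · 17 = 12376.
Merge one congruence at a time:
  Start: x ≡ 12 (mod 13).
  Combine with x ≡ 5 (mod 8); new modulus lcm = 104.
    Write x = 12 + 13·t and substitute into x ≡ 5 (mod 8): 13·t ≡ 5 − 12 = -7 (mod 8).
    Reduce coefficients mod 8: 5·t ≡ 1 (mod 8).
    The inverse of 5 mod 8 is 5 (since 5·5 = 25 = 3·8 + 1), so t ≡ 5·1 = 5 ≡ 5 (mod 8).
    Then x = 12 + 13·5 = 77, valid modulo lcm(13, 8) = 104: x ≡ 77 (mod 104).
  Combine with x ≡ 5 (mod 7); new modulus lcm = 728.
    Write x = 77 + 104·t and substitute into x ≡ 5 (mod 7): 104·t ≡ 5 − 77 = -72 (mod 7).
    Reduce coefficients mod 7: 6·t ≡ 5 (mod 7).
    The inverse of 6 mod 7 is 6 (since 6·6 = 36 = 5·7 + 1), so t ≡ 6·5 = 30 ≡ 2 (mod 7).
    Then x = 77 + 104·2 = 285, valid modulo lcm(104, 7) = 728: x ≡ 285 (mod 728).
  Combine with x ≡ 12 (mod 17); new modulus lcm = 12376.
    Write x = 285 + 728·t and substitute into x ≡ 12 (mod 17): 728·t ≡ 12 − 285 = -273 (mod 17).
    Reduce coefficients mod 17: 14·t ≡ 16 (mod 17).
    The inverse of 14 mod 17 is 11 (since 14·11 = 154 = 9·17 + 1), so t ≡ 11·16 = 176 ≡ 6 (mod 17).
    Then x = 285 + 728·6 = 4653, valid modulo lcm(728, 17) = 12376: x ≡ 4653 (mod 12376).
Verify against each original: 4653 mod 13 = 12, 4653 mod 8 = 5, 4653 mod 7 = 5, 4653 mod 17 = 12.

x ≡ 4653 (mod 12376).
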